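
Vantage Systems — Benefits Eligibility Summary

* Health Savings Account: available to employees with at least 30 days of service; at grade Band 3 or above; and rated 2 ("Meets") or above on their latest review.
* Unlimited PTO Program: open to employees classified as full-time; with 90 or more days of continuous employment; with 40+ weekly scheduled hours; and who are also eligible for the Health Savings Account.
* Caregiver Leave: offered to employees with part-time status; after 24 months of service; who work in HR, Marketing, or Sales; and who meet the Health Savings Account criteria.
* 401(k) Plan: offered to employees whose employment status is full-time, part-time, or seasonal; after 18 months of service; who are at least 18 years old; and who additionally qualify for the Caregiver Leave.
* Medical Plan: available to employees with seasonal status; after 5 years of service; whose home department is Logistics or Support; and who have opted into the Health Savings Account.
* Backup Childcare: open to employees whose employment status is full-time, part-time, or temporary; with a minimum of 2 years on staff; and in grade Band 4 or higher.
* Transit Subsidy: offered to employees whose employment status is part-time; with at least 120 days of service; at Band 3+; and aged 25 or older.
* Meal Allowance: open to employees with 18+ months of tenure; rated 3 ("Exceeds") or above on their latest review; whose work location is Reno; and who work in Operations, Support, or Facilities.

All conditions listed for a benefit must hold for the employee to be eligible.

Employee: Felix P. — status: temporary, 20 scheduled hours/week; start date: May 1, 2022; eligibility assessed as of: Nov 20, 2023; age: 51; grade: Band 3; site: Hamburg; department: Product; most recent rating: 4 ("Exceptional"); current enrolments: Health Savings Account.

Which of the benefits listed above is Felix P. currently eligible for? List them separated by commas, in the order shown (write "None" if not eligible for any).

Service from May 1, 2022 to Nov 20, 2023: 568 days.
Health Savings Account — service 568 days ≥ 30 days ✓; grade Band 3 ≥ Band 3 ✓; rating 4 ≥ 2 ✓ → eligible.
Unlimited PTO Program — status temporary ✗ (requires full-time) → not eligible.
Caregiver Leave — status temporary ✗ (requires part-time) → not eligible.
401(k) Plan — status temporary ✗ (requires full-time, part-time, or seasonal) → not eligible.
Medical Plan — status temporary ✗ (requires seasonal) → not eligible.
Backup Childcare — status temporary ✓; service 568 days < 2 years (≈730 days) ✗ → not eligible.
Transit Subsidy — status temporary ✗ (requires part-time) → not eligible.
Meal Allowance — service 568 days ≥ 18 months (≈540 days) ✓; rating 4 ≥ 3 ✓; site Hamburg ✗ (not Reno) → not eligible.

Health Savings Account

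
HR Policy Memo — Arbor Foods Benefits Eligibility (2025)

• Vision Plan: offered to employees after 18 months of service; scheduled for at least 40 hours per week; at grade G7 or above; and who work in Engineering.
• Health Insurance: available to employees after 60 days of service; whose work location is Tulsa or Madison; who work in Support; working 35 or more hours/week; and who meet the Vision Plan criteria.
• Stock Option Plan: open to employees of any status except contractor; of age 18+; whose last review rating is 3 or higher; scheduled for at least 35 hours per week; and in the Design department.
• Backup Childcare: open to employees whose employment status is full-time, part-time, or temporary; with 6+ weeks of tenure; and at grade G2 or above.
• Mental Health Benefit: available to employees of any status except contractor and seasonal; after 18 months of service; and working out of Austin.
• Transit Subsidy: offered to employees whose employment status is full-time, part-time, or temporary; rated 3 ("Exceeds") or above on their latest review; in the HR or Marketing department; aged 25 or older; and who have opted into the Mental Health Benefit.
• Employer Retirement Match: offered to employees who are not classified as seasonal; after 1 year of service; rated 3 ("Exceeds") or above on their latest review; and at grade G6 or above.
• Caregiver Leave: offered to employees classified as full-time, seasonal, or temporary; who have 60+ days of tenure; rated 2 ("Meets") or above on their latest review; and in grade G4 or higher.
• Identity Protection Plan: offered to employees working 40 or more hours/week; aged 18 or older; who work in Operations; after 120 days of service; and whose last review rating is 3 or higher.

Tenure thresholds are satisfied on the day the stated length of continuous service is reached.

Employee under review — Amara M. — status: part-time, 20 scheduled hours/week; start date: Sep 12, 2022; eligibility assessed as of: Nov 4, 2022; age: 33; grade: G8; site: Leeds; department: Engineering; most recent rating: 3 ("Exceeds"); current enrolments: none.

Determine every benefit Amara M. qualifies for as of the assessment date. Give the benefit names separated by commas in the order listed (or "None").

Backup Childcare

Service from Sep 12, 2022 to Nov 4, 2022: 53 days.
Vision Plan — service 53 days < 18 months (≈540 days) ✗ → not eligible.
Health Insurance — service 53 days < 60 days ✗ → not eligible.
Stock Option Plan — status part-time ✓ (not excluded); age 33 ≥ 18 ✓; rating 3 ≥ 3 ✓; 20 hrs/wk < 35 ✗ → not eligible.
Backup Childcare — status part-time ✓; service 53 days ≥ 6 weeks (≈42 days) ✓; grade G8 ≥ G2 ✓ → eligible.
Mental Health Benefit — status part-time ✓ (not excluded); service 53 days < 18 months (≈540 days) ✗ → not eligible.
Transit Subsidy — status part-time ✓; rating 3 ≥ 3 ✓; dept Engineering ✗ → not eligible.
Employer Retirement Match — status part-time ✓ (not excluded); service 53 days < 1 year (≈365 days) ✗ → not eligible.
Caregiver Leave — status part-time ✗ (requires full-time, seasonal, or temporary) → not eligible.
Identity Protection Plan — 20 hrs/wk < 40 ✗ → not eligible.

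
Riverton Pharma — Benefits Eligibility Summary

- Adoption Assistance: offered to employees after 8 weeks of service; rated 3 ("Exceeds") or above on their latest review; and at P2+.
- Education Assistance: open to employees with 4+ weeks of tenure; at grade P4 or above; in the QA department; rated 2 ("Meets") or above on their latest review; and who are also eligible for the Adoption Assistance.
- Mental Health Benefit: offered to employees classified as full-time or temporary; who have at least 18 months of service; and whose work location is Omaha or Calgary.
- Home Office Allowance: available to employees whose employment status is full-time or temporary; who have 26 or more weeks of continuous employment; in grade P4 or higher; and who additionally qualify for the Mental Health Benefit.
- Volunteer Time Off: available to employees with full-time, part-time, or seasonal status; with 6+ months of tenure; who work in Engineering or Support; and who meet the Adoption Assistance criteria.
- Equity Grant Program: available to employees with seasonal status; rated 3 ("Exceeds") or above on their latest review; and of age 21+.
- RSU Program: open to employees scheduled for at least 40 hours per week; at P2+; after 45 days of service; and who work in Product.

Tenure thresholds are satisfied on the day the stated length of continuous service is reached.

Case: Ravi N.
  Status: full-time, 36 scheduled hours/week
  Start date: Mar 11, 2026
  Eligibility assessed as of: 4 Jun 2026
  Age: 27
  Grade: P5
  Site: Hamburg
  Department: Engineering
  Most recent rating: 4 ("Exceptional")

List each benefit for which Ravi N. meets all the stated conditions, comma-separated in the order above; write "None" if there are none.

Service from Mar 11, 2026 to 4 Jun 2026: 85 days.
Adoption Assistance — service 85 days ≥ 8 weeks (≈56 days) ✓; rating 4 ≥ 3 ✓; grade P5 ≥ P2 ✓ → eligible.
Education Assistance — service 85 days ≥ 4 weeks (≈28 days) ✓; grade P5 ≥ P4 ✓; dept Engineering ✗ → not eligible.
Mental Health Benefit — status full-time ✓; service 85 days < 18 months (≈540 days) ✗ → not eligible.
Home Office Allowance — status full-time ✓; service 85 days < 26 weeks (≈182 days) ✗ → not eligible.
Volunteer Time Off — status full-time ✓; service 85 days < 6 months (≈180 days) ✗ → not eligible.
Equity Grant Program — status full-time ✗ (requires seasonal) → not eligible.
RSU Program — 36 hrs/wk < 40 ✗ → not eligible.

Adoption Assistance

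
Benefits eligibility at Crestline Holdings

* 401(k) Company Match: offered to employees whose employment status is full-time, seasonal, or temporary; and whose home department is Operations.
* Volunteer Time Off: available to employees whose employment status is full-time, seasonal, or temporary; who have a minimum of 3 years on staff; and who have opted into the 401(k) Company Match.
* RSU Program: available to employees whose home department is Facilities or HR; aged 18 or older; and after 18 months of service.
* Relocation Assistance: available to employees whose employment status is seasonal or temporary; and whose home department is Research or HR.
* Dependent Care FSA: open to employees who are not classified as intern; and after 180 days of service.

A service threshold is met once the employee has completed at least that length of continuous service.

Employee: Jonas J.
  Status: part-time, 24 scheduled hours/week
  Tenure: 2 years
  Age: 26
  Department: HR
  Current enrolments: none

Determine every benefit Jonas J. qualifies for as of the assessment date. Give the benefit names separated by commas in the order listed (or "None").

401(k) Company Match — status part-time ✗ (requires full-time, seasonal, or temporary) → not eligible.
Volunteer Time Off — status part-time ✗ (requires full-time, seasonal, or temporary) → not eligible.
RSU Program — dept HR ✓; age 26 ≥ 18 ✓; service 2 years ≥ 18 months (≈540 days) ✓ → eligible.
Relocation Assistance — status part-time ✗ (requires seasonal or temporary) → not eligible.
Dependent Care FSA — status part-time ✓ (not excluded); service 2 years ≥ 180 days ✓ → eligible.

RSU Program, Dependent Care FSA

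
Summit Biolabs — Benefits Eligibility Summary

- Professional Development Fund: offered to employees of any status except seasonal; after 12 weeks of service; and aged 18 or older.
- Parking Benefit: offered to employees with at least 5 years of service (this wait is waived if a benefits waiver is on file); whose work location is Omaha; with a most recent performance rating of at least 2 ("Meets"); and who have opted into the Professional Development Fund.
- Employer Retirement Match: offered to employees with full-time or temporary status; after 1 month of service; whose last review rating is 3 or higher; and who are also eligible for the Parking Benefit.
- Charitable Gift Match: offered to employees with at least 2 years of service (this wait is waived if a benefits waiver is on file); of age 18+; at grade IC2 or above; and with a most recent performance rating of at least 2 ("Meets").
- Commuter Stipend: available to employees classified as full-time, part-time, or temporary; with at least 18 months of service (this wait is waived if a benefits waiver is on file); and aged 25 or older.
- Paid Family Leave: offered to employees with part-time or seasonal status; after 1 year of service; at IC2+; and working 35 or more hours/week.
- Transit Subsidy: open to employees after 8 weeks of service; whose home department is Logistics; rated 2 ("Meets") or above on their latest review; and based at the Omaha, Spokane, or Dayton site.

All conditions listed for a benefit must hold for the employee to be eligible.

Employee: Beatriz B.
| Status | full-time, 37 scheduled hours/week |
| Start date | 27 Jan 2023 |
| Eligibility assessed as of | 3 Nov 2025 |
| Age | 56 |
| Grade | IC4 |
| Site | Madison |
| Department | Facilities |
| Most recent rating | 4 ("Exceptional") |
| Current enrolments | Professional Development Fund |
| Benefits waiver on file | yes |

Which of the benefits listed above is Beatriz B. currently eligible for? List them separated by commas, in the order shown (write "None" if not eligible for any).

Service from 27 Jan 2023 to 3 Nov 2025: 1011 days.
Professional Development Fund — status full-time ✓ (not excluded); service 1011 days ≥ 12 weeks (≈84 days) ✓; age 56 ≥ 18 ✓ → eligible.
Parking Benefit — benefits waiver on file ✓; site Madison ✗ (not Omaha) → not eligible.
Employer Retirement Match — status full-time ✓; service 1011 days ≥ 1 month (≈30 days) ✓; rating 4 ≥ 3 ✓; not eligible for Parking Benefit ✗ → not eligible.
Charitable Gift Match — benefits waiver on file ✓; age 56 ≥ 18 ✓; grade IC4 ≥ IC2 ✓; rating 4 ≥ 2 ✓ → eligible.
Commuter Stipend — status full-time ✓; benefits waiver on file ✓; age 56 ≥ 25 ✓ → eligible.
Paid Family Leave — status full-time ✗ (requires part-time or seasonal) → not eligible.
Transit Subsidy — service 1011 days ≥ 8 weeks (≈56 days) ✓; dept Facilities ✗ → not eligible.

Professional Development Fund, Charitable Gift Match, Commuter Stipend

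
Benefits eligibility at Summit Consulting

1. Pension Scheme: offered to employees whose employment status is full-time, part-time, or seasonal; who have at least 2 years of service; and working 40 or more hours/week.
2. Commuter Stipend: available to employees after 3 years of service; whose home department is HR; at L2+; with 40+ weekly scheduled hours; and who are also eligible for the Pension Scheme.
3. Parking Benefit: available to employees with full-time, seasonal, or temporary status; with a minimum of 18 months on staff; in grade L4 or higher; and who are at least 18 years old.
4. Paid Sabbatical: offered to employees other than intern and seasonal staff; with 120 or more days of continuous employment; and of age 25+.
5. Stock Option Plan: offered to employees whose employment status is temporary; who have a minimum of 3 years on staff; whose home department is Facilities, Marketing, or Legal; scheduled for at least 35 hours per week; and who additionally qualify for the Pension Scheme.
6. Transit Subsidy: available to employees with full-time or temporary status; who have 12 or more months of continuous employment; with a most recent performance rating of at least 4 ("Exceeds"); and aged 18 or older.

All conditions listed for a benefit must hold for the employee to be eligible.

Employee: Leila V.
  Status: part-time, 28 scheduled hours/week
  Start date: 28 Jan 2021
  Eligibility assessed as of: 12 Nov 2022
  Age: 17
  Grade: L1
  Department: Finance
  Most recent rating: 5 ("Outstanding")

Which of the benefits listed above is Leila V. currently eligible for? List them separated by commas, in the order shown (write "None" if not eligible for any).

Service from 28 Jan 2021 to 12 Nov 2022: 653 days.
Pension Scheme — status part-time ✓; service 653 days < 2 years (≈730 days) ✗ → not eligible.
Commuter Stipend — service 653 days < 3 years (≈1095 days) ✗ → not eligible.
Parking Benefit — status part-time ✗ (requires full-time, seasonal, or temporary) → not eligible.
Paid Sabbatical — status part-time ✓ (not excluded); service 653 days ≥ 120 days ✓; age 17 < 25 ✗ → not eligible.
Stock Option Plan — status part-time ✗ (requires temporary) → not eligible.
Transit Subsidy — status part-time ✗ (requires full-time or temporary) → not eligible.

None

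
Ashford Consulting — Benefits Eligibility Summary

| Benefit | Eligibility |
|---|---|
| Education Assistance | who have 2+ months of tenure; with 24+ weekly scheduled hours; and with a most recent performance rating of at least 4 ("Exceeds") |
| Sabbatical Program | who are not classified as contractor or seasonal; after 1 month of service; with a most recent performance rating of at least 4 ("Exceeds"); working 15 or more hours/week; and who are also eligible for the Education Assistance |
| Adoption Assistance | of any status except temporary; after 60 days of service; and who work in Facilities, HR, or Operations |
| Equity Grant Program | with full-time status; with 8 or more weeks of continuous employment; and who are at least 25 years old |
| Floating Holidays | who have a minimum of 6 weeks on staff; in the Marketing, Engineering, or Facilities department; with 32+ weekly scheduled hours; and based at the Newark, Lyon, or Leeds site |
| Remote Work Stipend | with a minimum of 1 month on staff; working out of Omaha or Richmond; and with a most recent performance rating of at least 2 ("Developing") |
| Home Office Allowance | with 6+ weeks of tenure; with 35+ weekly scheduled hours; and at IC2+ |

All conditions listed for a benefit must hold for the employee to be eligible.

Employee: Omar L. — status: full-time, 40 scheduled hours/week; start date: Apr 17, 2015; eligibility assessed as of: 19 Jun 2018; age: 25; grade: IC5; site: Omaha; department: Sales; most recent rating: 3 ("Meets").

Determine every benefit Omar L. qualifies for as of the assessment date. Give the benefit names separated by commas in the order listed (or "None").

Service from Apr 17, 2015 to 19 Jun 2018: 1159 days.
Education Assistance — service 1159 days ≥ 2 months (≈60 days) ✓; 40 hrs/wk ≥ 24 ✓; rating 3 < 4 ✗ → not eligible.
Sabbatical Program — status full-time ✓ (not excluded); service 1159 days ≥ 1 month (≈30 days) ✓; rating 3 < 4 ✗ → not eligible.
Adoption Assistance — status full-time ✓ (not excluded); service 1159 days ≥ 60 days ✓; dept Sales ✗ → not eligible.
Equity Grant Program — status full-time ✓; service 1159 days ≥ 8 weeks (≈56 days) ✓; age 25 ≥ 25 ✓ → eligible.
Floating Holidays — service 1159 days ≥ 6 weeks (≈42 days) ✓; dept Sales ✗ → not eligible.
Remote Work Stipend — service 1159 days ≥ 1 month (≈30 days) ✓; site Omaha ✓; rating 3 ≥ 2 ✓ → eligible.
Home Office Allowance — service 1159 days ≥ 6 weeks (≈42 days) ✓; 40 hrs/wk ≥ 35 ✓; grade IC5 ≥ IC2 ✓ → eligible.

Equity Grant Program, Remote Work Stipend, Home Office Allowance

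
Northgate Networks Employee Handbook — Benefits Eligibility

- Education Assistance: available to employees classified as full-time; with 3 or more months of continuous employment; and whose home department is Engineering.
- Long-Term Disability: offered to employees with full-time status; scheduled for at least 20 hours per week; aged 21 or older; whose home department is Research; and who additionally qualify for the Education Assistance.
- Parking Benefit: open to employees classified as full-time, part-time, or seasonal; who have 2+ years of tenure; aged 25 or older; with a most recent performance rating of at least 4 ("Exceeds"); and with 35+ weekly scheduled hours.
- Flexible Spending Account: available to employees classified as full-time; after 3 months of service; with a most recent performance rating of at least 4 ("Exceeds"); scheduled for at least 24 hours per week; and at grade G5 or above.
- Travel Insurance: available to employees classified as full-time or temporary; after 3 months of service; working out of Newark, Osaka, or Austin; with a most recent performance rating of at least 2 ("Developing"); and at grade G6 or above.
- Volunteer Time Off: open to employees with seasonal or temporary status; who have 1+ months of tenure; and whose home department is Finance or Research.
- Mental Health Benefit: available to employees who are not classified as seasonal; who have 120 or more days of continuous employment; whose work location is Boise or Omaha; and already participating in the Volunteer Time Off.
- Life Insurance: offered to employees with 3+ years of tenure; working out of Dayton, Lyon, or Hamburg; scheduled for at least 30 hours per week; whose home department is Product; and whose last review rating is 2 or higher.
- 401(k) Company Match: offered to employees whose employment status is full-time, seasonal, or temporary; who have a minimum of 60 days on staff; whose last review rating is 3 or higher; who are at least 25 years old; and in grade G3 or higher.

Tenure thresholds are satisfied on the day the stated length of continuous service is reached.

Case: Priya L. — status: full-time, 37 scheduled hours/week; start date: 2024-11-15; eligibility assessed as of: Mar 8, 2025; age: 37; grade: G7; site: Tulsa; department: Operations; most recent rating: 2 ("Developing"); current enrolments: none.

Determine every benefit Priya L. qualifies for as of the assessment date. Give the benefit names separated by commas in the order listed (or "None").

None

Service from 2024-11-15 to Mar 8, 2025: 113 days.
Education Assistance — status full-time ✓; service 113 days ≥ 3 months (≈90 days) ✓; dept Operations ✗ → not eligible.
Long-Term Disability — status full-time ✓; 37 hrs/wk ≥ 20 ✓; age 37 ≥ 21 ✓; dept Operations ✗ → not eligible.
Parking Benefit — status full-time ✓; service 113 days < 2 years (≈730 days) ✗ → not eligible.
Flexible Spending Account — status full-time ✓; service 113 days ≥ 3 months (≈90 days) ✓; rating 2 < 4 ✗ → not eligible.
Travel Insurance — status full-time ✓; service 113 days ≥ 3 months (≈90 days) ✓; site Tulsa ✗ (not Newark, Osaka, or Austin) → not eligible.
Volunteer Time Off — status full-time ✗ (requires seasonal or temporary) → not eligible.
Mental Health Benefit — status full-time ✓ (not excluded); service 113 days < 120 days ✗ → not eligible.
Life Insurance — service 113 days < 3 years (≈1095 days) ✗ → not eligible.
401(k) Company Match — status full-time ✓; service 113 days ≥ 60 days ✓; rating 2 < 3 ✗ → not eligible.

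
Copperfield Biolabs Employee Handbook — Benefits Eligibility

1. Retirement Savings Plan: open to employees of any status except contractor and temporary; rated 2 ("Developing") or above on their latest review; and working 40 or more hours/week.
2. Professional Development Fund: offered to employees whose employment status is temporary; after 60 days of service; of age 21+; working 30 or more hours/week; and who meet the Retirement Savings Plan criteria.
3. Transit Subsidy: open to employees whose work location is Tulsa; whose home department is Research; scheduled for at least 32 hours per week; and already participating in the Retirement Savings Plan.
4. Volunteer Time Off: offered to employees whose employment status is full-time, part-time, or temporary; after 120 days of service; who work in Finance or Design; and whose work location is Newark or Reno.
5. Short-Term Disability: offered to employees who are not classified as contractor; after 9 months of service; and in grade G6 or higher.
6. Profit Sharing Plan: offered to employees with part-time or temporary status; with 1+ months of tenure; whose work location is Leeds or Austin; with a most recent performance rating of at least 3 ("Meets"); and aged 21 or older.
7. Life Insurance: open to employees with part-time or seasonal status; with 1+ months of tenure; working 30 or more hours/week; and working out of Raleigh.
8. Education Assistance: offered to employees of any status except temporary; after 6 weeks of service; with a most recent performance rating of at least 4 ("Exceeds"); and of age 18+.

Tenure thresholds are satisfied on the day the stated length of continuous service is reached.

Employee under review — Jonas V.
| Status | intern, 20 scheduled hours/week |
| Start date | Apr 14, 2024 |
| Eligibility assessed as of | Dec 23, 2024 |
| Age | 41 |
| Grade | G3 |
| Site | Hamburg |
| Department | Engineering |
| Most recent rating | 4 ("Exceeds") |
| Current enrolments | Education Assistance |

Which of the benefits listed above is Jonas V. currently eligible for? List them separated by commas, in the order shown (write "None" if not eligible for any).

Service from Apr 14, 2024 to Dec 23, 2024: 253 days.
Retirement Savings Plan — status intern ✓ (not excluded); rating 4 ≥ 2 ✓; 20 hrs/wk < 40 ✗ → not eligible.
Professional Development Fund — status intern ✗ (requires temporary) → not eligible.
Transit Subsidy — site Hamburg ✗ (not Tulsa) → not eligible.
Volunteer Time Off — status intern ✗ (requires full-time, part-time, or temporary) → not eligible.
Short-Term Disability — status intern ✓ (not excluded); service 253 days < 9 months (≈270 days) ✗ → not eligible.
Profit Sharing Plan — status intern ✗ (requires part-time or temporary) → not eligible.
Life Insurance — status intern ✗ (requires part-time or seasonal) → not eligible.
Education Assistance — status intern ✓ (not excluded); service 253 days ≥ 6 weeks (≈42 days) ✓; rating 4 ≥ 4 ✓; age 41 ≥ 18 ✓ → eligible.

Education Assistance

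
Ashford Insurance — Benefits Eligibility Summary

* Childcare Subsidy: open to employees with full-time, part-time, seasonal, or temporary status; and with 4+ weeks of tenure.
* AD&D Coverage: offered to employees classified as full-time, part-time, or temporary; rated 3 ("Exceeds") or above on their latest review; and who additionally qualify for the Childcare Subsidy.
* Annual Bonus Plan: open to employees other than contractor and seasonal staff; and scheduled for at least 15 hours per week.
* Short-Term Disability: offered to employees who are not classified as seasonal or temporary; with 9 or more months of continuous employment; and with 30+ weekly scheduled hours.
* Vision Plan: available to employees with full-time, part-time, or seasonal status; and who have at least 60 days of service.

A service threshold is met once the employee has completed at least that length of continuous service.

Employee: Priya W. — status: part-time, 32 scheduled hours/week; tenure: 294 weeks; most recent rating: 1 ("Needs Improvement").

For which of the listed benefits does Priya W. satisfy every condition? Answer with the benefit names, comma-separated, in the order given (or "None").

Childcare Subsidy — status part-time ✓; service 294 weeks ≥ 4 weeks ✓ → eligible.
AD&D Coverage — status part-time ✓; rating 1 < 3 ✗ → not eligible.
Annual Bonus Plan — status part-time ✓ (not excluded); 32 hrs/wk ≥ 15 ✓ → eligible.
Short-Term Disability — status part-time ✓ (not excluded); service 294 weeks ≥ 9 months (≈270 days) ✓; 32 hrs/wk ≥ 30 ✓ → eligible.
Vision Plan — status part-time ✓; service 294 weeks ≥ 60 days ✓ → eligible.

Childcare Subsidy, Annual Bonus Plan, Short-Term Disability, Vision Plan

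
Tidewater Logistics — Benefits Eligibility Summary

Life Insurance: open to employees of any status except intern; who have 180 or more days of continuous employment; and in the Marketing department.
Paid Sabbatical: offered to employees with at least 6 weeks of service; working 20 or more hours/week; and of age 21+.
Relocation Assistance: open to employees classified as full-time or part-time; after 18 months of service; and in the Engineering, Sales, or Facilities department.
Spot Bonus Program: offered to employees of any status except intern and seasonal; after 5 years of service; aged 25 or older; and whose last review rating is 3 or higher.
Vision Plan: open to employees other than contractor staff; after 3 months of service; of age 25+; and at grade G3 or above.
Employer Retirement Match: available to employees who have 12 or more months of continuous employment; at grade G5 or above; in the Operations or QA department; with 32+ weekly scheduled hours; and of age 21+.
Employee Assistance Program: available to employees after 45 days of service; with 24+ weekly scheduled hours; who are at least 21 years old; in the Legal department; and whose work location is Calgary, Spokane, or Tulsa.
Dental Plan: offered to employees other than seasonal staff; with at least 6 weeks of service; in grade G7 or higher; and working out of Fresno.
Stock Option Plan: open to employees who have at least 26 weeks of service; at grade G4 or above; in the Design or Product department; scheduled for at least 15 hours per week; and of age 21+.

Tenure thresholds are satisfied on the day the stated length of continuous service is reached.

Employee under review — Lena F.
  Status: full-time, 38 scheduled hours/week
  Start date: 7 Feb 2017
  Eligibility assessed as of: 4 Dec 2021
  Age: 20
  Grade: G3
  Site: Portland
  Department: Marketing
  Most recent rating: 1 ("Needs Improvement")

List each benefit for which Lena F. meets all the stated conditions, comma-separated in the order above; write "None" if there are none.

Life Insurance

Service from 7 Feb 2017 to 4 Dec 2021: 1761 days.
Life Insurance — status full-time ✓ (not excluded); service 1761 days ≥ 180 days ✓; dept Marketing ✓ → eligible.
Paid Sabbatical — service 1761 days ≥ 6 weeks (≈42 days) ✓; 38 hrs/wk ≥ 20 ✓; age 20 < 21 ✗ → not eligible.
Relocation Assistance — status full-time ✓; service 1761 days ≥ 18 months (≈540 days) ✓; dept Marketing ✗ → not eligible.
Spot Bonus Program — status full-time ✓ (not excluded); service 1761 days < 5 years (≈1825 days) ✗ → not eligible.
Vision Plan — status full-time ✓ (not excluded); service 1761 days ≥ 3 months (≈90 days) ✓; age 20 < 25 ✗ → not eligible.
Employer Retirement Match — service 1761 days ≥ 12 months (≈360 days) ✓; grade G3 < G5 ✗ → not eligible.
Employee Assistance Program — service 1761 days ≥ 45 days ✓; 38 hrs/wk ≥ 24 ✓; age 20 < 21 ✗ → not eligible.
Dental Plan — status full-time ✓ (not excluded); service 1761 days ≥ 6 weeks (≈42 days) ✓; grade G3 < G7 ✗ → not eligible.
Stock Option Plan — service 1761 days ≥ 26 weeks (≈182 days) ✓; grade G3 < G4 ✗ → not eligible.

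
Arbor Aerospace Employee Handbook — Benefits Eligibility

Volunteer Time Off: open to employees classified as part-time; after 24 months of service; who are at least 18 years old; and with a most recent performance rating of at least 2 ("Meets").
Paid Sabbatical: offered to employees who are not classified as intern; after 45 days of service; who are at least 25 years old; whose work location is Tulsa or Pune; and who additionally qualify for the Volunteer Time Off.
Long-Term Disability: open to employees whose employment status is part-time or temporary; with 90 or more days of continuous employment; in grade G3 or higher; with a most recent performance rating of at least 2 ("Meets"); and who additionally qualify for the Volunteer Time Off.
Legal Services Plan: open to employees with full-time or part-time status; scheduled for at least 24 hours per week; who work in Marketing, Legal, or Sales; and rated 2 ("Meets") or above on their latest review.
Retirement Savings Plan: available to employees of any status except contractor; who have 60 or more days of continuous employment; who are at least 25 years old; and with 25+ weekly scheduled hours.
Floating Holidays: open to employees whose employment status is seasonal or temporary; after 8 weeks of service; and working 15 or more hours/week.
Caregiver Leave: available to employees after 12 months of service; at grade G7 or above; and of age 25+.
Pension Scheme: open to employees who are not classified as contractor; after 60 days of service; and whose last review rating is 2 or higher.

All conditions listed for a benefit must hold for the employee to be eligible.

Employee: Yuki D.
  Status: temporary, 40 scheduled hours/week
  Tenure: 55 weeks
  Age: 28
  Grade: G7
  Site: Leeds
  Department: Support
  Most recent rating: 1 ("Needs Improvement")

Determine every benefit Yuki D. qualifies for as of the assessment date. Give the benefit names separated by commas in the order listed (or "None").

Retirement Savings Plan, Floating Holidays, Caregiver Leave

Volunteer Time Off — status temporary ✗ (requires part-time) → not eligible.
Paid Sabbatical — status temporary ✓ (not excluded); service 55 weeks ≥ 45 days ✓; age 28 ≥ 25 ✓; site Leeds ✗ (not Tulsa or Pune) → not eligible.
Long-Term Disability — status temporary ✓; service 55 weeks ≥ 90 days ✓; grade G7 ≥ G3 ✓; rating 1 < 2 ✗ → not eligible.
Legal Services Plan — status temporary ✗ (requires full-time or part-time) → not eligible.
Retirement Savings Plan — status temporary ✓ (not excluded); service 55 weeks ≥ 60 days ✓; age 28 ≥ 25 ✓; 40 hrs/wk ≥ 25 ✓ → eligible.
Floating Holidays — status temporary ✓; service 55 weeks ≥ 8 weeks ✓; 40 hrs/wk ≥ 15 ✓ → eligible.
Caregiver Leave — service 55 weeks ≥ 12 months (≈360 days) ✓; grade G7 ≥ G7 ✓; age 28 ≥ 25 ✓ → eligible.
Pension Scheme — status temporary ✓ (not excluded); service 55 weeks ≥ 60 days ✓; rating 1 < 2 ✗ → not eligible.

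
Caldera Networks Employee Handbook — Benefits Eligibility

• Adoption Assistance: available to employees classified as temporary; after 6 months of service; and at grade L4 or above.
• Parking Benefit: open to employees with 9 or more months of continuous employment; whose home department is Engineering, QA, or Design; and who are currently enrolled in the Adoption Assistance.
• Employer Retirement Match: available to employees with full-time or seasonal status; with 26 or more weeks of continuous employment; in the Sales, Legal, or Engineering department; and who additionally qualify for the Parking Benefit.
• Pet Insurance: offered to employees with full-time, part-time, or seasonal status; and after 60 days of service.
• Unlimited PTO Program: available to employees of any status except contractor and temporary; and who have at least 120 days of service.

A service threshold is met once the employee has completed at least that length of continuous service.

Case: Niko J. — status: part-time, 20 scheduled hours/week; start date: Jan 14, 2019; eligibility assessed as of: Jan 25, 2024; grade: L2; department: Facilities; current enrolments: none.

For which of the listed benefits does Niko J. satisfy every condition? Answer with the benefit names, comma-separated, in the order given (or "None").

Service from Jan 14, 2019 to Jan 25, 2024: 1837 days.
Adoption Assistance — status part-time ✗ (requires temporary) → not eligible.
Parking Benefit — service 1837 days ≥ 9 months (≈270 days) ✓; dept Facilities ✗ → not eligible.
Employer Retirement Match — status part-time ✗ (requires full-time or seasonal) → not eligible.
Pet Insurance — status part-time ✓; service 1837 days ≥ 60 days ✓ → eligible.
Unlimited PTO Program — status part-time ✓ (not excluded); service 1837 days ≥ 120 days ✓ → eligible.

Pet Insurance, Unlimited PTO Program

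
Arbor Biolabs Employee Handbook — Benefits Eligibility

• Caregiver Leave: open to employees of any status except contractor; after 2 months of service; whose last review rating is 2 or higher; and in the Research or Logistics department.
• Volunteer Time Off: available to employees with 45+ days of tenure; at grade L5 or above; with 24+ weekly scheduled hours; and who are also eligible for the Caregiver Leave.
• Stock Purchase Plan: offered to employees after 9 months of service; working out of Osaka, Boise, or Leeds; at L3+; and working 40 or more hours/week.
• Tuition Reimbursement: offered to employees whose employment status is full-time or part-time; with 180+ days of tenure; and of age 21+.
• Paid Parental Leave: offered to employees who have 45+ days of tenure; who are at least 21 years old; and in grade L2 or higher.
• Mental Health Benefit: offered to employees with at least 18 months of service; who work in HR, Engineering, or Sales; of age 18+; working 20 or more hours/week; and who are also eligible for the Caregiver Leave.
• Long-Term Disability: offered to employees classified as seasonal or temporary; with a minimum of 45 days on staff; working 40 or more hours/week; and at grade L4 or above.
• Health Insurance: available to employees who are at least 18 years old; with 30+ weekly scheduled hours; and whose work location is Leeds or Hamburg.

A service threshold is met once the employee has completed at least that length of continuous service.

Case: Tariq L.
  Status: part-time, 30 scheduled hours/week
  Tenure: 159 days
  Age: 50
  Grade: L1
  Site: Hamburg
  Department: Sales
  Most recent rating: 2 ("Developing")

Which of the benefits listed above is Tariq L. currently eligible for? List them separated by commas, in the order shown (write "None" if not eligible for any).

Caregiver Leave — status part-time ✓ (not excluded); service 159 days ≥ 2 months (≈60 days) ✓; rating 2 ≥ 2 ✓; dept Sales ✗ → not eligible.
Volunteer Time Off — service 159 days ≥ 45 days ✓; grade L1 < L5 ✗ → not eligible.
Stock Purchase Plan — service 159 days < 9 months (≈270 days) ✗ → not eligible.
Tuition Reimbursement — status part-time ✓; service 159 days < 180 days ✗ → not eligible.
Paid Parental Leave — service 159 days ≥ 45 days ✓; age 50 ≥ 21 ✓; grade L1 < L2 ✗ → not eligible.
Mental Health Benefit — service 159 days < 18 months (≈540 days) ✗ → not eligible.
Long-Term Disability — status part-time ✗ (requires seasonal or temporary) → not eligible.
Health Insurance — age 50 ≥ 18 ✓; 30 hrs/wk ≥ 30 ✓; site Hamburg ✓ → eligible.

Health Insurance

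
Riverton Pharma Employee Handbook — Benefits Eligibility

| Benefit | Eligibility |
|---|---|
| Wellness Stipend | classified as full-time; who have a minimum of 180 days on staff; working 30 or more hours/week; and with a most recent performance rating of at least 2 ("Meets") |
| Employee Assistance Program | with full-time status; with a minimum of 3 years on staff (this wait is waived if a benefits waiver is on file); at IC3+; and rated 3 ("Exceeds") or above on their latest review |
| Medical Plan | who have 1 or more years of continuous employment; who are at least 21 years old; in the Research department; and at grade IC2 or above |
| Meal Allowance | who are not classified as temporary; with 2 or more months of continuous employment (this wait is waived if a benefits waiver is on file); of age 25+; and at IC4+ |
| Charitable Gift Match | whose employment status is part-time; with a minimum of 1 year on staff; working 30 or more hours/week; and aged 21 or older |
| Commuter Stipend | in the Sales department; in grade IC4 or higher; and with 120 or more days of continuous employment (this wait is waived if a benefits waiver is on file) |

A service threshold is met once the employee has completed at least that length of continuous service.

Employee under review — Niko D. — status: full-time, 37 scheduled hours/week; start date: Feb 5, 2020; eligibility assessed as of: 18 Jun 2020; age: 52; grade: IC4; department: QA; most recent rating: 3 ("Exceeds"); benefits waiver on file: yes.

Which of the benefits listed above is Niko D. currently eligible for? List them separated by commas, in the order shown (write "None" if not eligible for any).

Employee Assistance Program, Meal Allowance

Service from Feb 5, 2020 to 18 Jun 2020: 134 days.
Wellness Stipend — status full-time ✓; service 134 days < 180 days ✗ → not eligible.
Employee Assistance Program — status full-time ✓; benefits waiver on file ✓; grade IC4 ≥ IC3 ✓; rating 3 ≥ 3 ✓ → eligible.
Medical Plan — service 134 days < 1 year (≈365 days) ✗ → not eligible.
Meal Allowance — status full-time ✓ (not excluded); benefits waiver on file ✓; age 52 ≥ 25 ✓; grade IC4 ≥ IC4 ✓ → eligible.
Charitable Gift Match — status full-time ✗ (requires part-time) → not eligible.
Commuter Stipend — dept QA ✗ → not eligible.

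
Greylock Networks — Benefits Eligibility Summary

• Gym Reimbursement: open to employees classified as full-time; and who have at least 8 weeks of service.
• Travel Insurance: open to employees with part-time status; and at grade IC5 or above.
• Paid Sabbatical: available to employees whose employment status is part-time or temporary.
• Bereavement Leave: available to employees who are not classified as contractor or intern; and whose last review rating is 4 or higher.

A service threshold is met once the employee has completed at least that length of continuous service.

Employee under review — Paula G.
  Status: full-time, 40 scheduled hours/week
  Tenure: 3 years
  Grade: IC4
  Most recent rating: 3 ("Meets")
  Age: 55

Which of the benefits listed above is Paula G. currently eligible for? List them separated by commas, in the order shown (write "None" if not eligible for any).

Gym Reimbursement — status full-time ✓; service 3 years ≥ 8 weeks (≈56 days) ✓ → eligible.
Travel Insurance — status full-time ✗ (requires part-time) → not eligible.
Paid Sabbatical — status full-time ✗ (requires part-time or temporary) → not eligible.
Bereavement Leave — status full-time ✓ (not excluded); rating 3 < 4 ✗ → not eligible.

Gym Reimbursement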